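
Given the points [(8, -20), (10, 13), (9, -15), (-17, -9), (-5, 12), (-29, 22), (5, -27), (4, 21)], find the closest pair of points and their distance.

Computing all pairwise distances among 8 points:

d((8, -20), (10, 13)) = 33.0606
d((8, -20), (9, -15)) = 5.099 <-- minimum
d((8, -20), (-17, -9)) = 27.313
d((8, -20), (-5, 12)) = 34.5398
d((8, -20), (-29, 22)) = 55.9732
d((8, -20), (5, -27)) = 7.6158
d((8, -20), (4, 21)) = 41.1947
d((10, 13), (9, -15)) = 28.0179
d((10, 13), (-17, -9)) = 34.8281
d((10, 13), (-5, 12)) = 15.0333
d((10, 13), (-29, 22)) = 40.025
d((10, 13), (5, -27)) = 40.3113
d((10, 13), (4, 21)) = 10.0
d((9, -15), (-17, -9)) = 26.6833
d((9, -15), (-5, 12)) = 30.4138
d((9, -15), (-29, 22)) = 53.0377
d((9, -15), (5, -27)) = 12.6491
d((9, -15), (4, 21)) = 36.3456
d((-17, -9), (-5, 12)) = 24.1868
d((-17, -9), (-29, 22)) = 33.2415
d((-17, -9), (5, -27)) = 28.4253
d((-17, -9), (4, 21)) = 36.6197
d((-5, 12), (-29, 22)) = 26.0
d((-5, 12), (5, -27)) = 40.2616
d((-5, 12), (4, 21)) = 12.7279
d((-29, 22), (5, -27)) = 59.6406
d((-29, 22), (4, 21)) = 33.0151
d((5, -27), (4, 21)) = 48.0104

Closest pair: (8, -20) and (9, -15) with distance 5.099

The closest pair is (8, -20) and (9, -15) with Euclidean distance 5.099. For 8 points, brute-force pairwise comparison is shown above. For large n, the divide-and-conquer algorithm (sort by x, recurse on halves, check the dividing strip) achieves O(n log n).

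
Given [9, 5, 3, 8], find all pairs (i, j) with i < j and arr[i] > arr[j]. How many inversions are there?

Finding inversions in [9, 5, 3, 8]:

(0, 1): arr[0]=9 > arr[1]=5
(0, 2): arr[0]=9 > arr[2]=3
(0, 3): arr[0]=9 > arr[3]=8
(1, 2): arr[1]=5 > arr[2]=3

Total inversions: 4

The array has 4 inversion(s): (0,1), (0,2), (0,3), (1,2). Each pair (i,j) satisfies i < j and arr[i] > arr[j].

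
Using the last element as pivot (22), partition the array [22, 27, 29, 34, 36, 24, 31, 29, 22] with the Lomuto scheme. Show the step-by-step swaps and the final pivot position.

Lomuto partition with pivot = 22:

Initial array: [22, 27, 29, 34, 36, 24, 31, 29, 22]

arr[0]=22 <= 22: swap with position 0, array becomes [22, 27, 29, 34, 36, 24, 31, 29, 22]
arr[1]=27 > 22: no swap
arr[2]=29 > 22: no swap
arr[3]=34 > 22: no swap
arr[4]=36 > 22: no swap
arr[5]=24 > 22: no swap
arr[6]=31 > 22: no swap
arr[7]=29 > 22: no swap

Place pivot at position 1: [22, 22, 29, 34, 36, 24, 31, 29, 27]
Pivot position: 1

After partitioning with pivot 22, the array becomes [22, 22, 29, 34, 36, 24, 31, 29, 27]. The pivot is placed at index 1. All elements to the left of the pivot are <= 22, and all elements to the right are > 22.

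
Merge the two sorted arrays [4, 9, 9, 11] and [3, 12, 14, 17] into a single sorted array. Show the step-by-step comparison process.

Merging process:

Compare 4 vs 3: take 3 from right. Merged: [3]
Compare 4 vs 12: take 4 from left. Merged: [3, 4]
Compare 9 vs 12: take 9 from left. Merged: [3, 4, 9]
Compare 9 vs 12: take 9 from left. Merged: [3, 4, 9, 9]
Compare 11 vs 12: take 11 from left. Merged: [3, 4, 9, 9, 11]
Append remaining from right: [12, 14, 17]. Merged: [3, 4, 9, 9, 11, 12, 14, 17]

Final merged array: [3, 4, 9, 9, 11, 12, 14, 17]
Total comparisons: 5

The merged array is [3, 4, 9, 9, 11, 12, 14, 17], requiring 5 comparisons. The merge step runs in O(n) time where n is the total number of elements.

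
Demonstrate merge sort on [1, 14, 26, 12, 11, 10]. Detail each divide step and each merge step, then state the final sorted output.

Merge sort trace:

Split: [1, 14, 26, 12, 11, 10] -> [1, 14, 26] and [12, 11, 10]
  Split: [1, 14, 26] -> [1] and [14, 26]
    Split: [14, 26] -> [14] and [26]
    Merge: [14] + [26] -> [14, 26]
  Merge: [1] + [14, 26] -> [1, 14, 26]
  Split: [12, 11, 10] -> [12] and [11, 10]
    Split: [11, 10] -> [11] and [10]
    Merge: [11] + [10] -> [10, 11]
  Merge: [12] + [10, 11] -> [10, 11, 12]
Merge: [1, 14, 26] + [10, 11, 12] -> [1, 10, 11, 12, 14, 26]

Final sorted array: [1, 10, 11, 12, 14, 26]

The merge sort proceeds by recursively splitting the array and merging sorted halves.
After all merges, the sorted array is [1, 10, 11, 12, 14, 26].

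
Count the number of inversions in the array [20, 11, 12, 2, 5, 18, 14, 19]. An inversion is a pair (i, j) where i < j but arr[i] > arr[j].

Finding inversions in [20, 11, 12, 2, 5, 18, 14, 19]:

(0, 1): arr[0]=20 > arr[1]=11
(0, 2): arr[0]=20 > arr[2]=12
(0, 3): arr[0]=20 > arr[3]=2
(0, 4): arr[0]=20 > arr[4]=5
(0, 5): arr[0]=20 > arr[5]=18
(0, 6): arr[0]=20 > arr[6]=14
(0, 7): arr[0]=20 > arr[7]=19
(1, 3): arr[1]=11 > arr[3]=2
(1, 4): arr[1]=11 > arr[4]=5
(2, 3): arr[2]=12 > arr[3]=2
(2, 4): arr[2]=12 > arr[4]=5
(5, 6): arr[5]=18 > arr[6]=14

Total inversions: 12

The array has 12 inversion(s): (0,1), (0,2), (0,3), (0,4), (0,5), (0,6), (0,7), (1,3), (1,4), (2,3), (2,4), (5,6). Each pair (i,j) satisfies i < j and arr[i] > arr[j].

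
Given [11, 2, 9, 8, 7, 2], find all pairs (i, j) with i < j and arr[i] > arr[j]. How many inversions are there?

Finding inversions in [11, 2, 9, 8, 7, 2]:

(0, 1): arr[0]=11 > arr[1]=2
(0, 2): arr[0]=11 > arr[2]=9
(0, 3): arr[0]=11 > arr[3]=8
(0, 4): arr[0]=11 > arr[4]=7
(0, 5): arr[0]=11 > arr[5]=2
(2, 3): arr[2]=9 > arr[3]=8
(2, 4): arr[2]=9 > arr[4]=7
(2, 5): arr[2]=9 > arr[5]=2
(3, 4): arr[3]=8 > arr[4]=7
(3, 5): arr[3]=8 > arr[5]=2
(4, 5): arr[4]=7 > arr[5]=2

Total inversions: 11

The array has 11 inversion(s): (0,1), (0,2), (0,3), (0,4), (0,5), (2,3), (2,4), (2,5), (3,4), (3,5), (4,5). Each pair (i,j) satisfies i < j and arr[i] > arr[j].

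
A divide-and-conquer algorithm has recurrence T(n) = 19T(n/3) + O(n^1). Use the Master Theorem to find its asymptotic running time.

Master Theorem for T(n) = 19T(n/3) + O(n^1):

a = 19, b = 3, c = 1
log_b(a) = log_3(19) = 2.6801

Case 1: c = 1 < log_3(19) = 2.6801
T(n) = O(n^(log_3 19))

For T(n) = 19T(n/3) + O(n^1): log_3(19) = 2.6801. This is Case 1 of the Master Theorem (c < log_b(a), work dominated by leaves), giving O(n^(log_3 19)).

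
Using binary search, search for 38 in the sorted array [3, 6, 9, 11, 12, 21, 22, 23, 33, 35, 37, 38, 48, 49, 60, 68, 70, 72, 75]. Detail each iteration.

Binary search for 38 in [3, 6, 9, 11, 12, 21, 22, 23, 33, 35, 37, 38, 48, 49, 60, 68, 70, 72, 75]:

lo=0, hi=18, mid=9, arr[mid]=35 -> 35 < 38, search right half
lo=10, hi=18, mid=14, arr[mid]=60 -> 60 > 38, search left half
lo=10, hi=13, mid=11, arr[mid]=38 -> Found target at index 11!

Binary search finds 38 at index 11 after 3 comparisons. The search repeatedly halves the search space by comparing with the middle element.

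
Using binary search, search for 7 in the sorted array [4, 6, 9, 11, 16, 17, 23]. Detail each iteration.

Binary search for 7 in [4, 6, 9, 11, 16, 17, 23]:

lo=0, hi=6, mid=3, arr[mid]=11 -> 11 > 7, search left half
lo=0, hi=2, mid=1, arr[mid]=6 -> 6 < 7, search right half
lo=2, hi=2, mid=2, arr[mid]=9 -> 9 > 7, search left half
lo=2 > hi=1, target 7 not found

Binary search determines that 7 is not in the array after 3 comparisons. The search space was exhausted without finding the target.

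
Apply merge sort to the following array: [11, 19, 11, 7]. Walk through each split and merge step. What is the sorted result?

Merge sort trace:

Split: [11, 19, 11, 7] -> [11, 19] and [11, 7]
  Split: [11, 19] -> [11] and [19]
  Merge: [11] + [19] -> [11, 19]
  Split: [11, 7] -> [11] and [7]
  Merge: [11] + [7] -> [7, 11]
Merge: [11, 19] + [7, 11] -> [7, 11, 11, 19]

Final sorted array: [7, 11, 11, 19]

The merge sort proceeds by recursively splitting the array and merging sorted halves.
After all merges, the sorted array is [7, 11, 11, 19].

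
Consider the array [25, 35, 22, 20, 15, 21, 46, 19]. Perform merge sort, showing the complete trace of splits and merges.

Merge sort trace:

Split: [25, 35, 22, 20, 15, 21, 46, 19] -> [25, 35, 22, 20] and [15, 21, 46, 19]
  Split: [25, 35, 22, 20] -> [25, 35] and [22, 20]
    Split: [25, 35] -> [25] and [35]
    Merge: [25] + [35] -> [25, 35]
    Split: [22, 20] -> [22] and [20]
    Merge: [22] + [20] -> [20, 22]
  Merge: [25, 35] + [20, 22] -> [20, 22, 25, 35]
  Split: [15, 21, 46, 19] -> [15, 21] and [46, 19]
    Split: [15, 21] -> [15] and [21]
    Merge: [15] + [21] -> [15, 21]
    Split: [46, 19] -> [46] and [19]
    Merge: [46] + [19] -> [19, 46]
  Merge: [15, 21] + [19, 46] -> [15, 19, 21, 46]
Merge: [20, 22, 25, 35] + [15, 19, 21, 46] -> [15, 19, 20, 21, 22, 25, 35, 46]

Final sorted array: [15, 19, 20, 21, 22, 25, 35, 46]

The merge sort proceeds by recursively splitting the array and merging sorted halves.
After all merges, the sorted array is [15, 19, 20, 21, 22, 25, 35, 46].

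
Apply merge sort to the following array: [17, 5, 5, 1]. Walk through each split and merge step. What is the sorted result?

Merge sort trace:

Split: [17, 5, 5, 1] -> [17, 5] and [5, 1]
  Split: [17, 5] -> [17] and [5]
  Merge: [17] + [5] -> [5, 17]
  Split: [5, 1] -> [5] and [1]
  Merge: [5] + [1] -> [1, 5]
Merge: [5, 17] + [1, 5] -> [1, 5, 5, 17]

Final sorted array: [1, 5, 5, 17]

The merge sort proceeds by recursively splitting the array and merging sorted halves.
After all merges, the sorted array is [1, 5, 5, 17].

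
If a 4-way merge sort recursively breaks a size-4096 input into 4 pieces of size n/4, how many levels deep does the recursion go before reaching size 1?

For divide and conquer with division factor 4:

Problem sizes at each level:
Level 0: 4096
Level 1: 1024
Level 2: 256
Level 3: 64
Level 4: 16
Level 5: 4
Level 6: 1

The root is level 0 and the size-1 base case is level 6 (the tree spans levels 0 through 6, i.e. 7 levels counting the root), so the depth is the number of divisions: log_4(4096) = 6

The recursion tree depth is log_4(4096) = 6. At each level, the problem size is divided by 4, so it takes 6 divisions to reduce to a base case of size 1. The algorithm makes 4 recursive calls at each level.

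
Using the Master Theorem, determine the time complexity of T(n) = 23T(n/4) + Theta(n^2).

Master Theorem for T(n) = 23T(n/4) + O(n^2):

a = 23, b = 4, c = 2
log_b(a) = log_4(23) = 2.2618

Case 1: c = 2 < log_4(23) = 2.2618
T(n) = O(n^(log_4 23))

For T(n) = 23T(n/4) + O(n^2): log_4(23) = 2.2618. This is Case 1 of the Master Theorem (c < log_b(a), work dominated by leaves), giving O(n^(log_4 23)).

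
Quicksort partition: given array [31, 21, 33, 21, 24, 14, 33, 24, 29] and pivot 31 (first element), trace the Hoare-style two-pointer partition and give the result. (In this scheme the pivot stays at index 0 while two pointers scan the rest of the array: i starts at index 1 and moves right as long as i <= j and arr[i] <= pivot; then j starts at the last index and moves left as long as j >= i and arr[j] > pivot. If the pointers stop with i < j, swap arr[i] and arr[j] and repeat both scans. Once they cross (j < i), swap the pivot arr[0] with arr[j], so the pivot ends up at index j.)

Hoare-style two-pointer partition with pivot = 31:

Initial array: [31, 21, 33, 21, 24, 14, 33, 24, 29]

Pointers start at i = 1, j = 8.
i stops at index 2 (arr[2]=33 > 31), j stops at index 8 (arr[8]=29 <= 31): swap arr[2] and arr[8], array becomes [31, 21, 29, 21, 24, 14, 33, 24, 33]
i stops at index 6 (arr[6]=33 > 31), j stops at index 7 (arr[7]=24 <= 31): swap arr[6] and arr[7], array becomes [31, 21, 29, 21, 24, 14, 24, 33, 33]
i ends at 7, j ends at 6: the pointers have crossed (j < i), so scanning stops.

Swap pivot arr[0] with arr[6] to place pivot at position 6: [24, 21, 29, 21, 24, 14, 31, 33, 33]
Pivot position: 6

After partitioning with pivot 31, the array becomes [24, 21, 29, 21, 24, 14, 31, 33, 33]. The pivot is placed at index 6. All elements to the left of the pivot are <= 31, and all elements to the right are > 31.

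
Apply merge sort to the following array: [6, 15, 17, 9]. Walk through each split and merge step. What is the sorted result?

Merge sort trace:

Split: [6, 15, 17, 9] -> [6, 15] and [17, 9]
  Split: [6, 15] -> [6] and [15]
  Merge: [6] + [15] -> [6, 15]
  Split: [17, 9] -> [17] and [9]
  Merge: [17] + [9] -> [9, 17]
Merge: [6, 15] + [9, 17] -> [6, 9, 15, 17]

Final sorted array: [6, 9, 15, 17]

The merge sort proceeds by recursively splitting the array and merging sorted halves.
After all merges, the sorted array is [6, 9, 15, 17].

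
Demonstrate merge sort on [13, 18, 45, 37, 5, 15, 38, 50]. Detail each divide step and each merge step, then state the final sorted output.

Merge sort trace:

Split: [13, 18, 45, 37, 5, 15, 38, 50] -> [13, 18, 45, 37] and [5, 15, 38, 50]
  Split: [13, 18, 45, 37] -> [13, 18] and [45, 37]
    Split: [13, 18] -> [13] and [18]
    Merge: [13] + [18] -> [13, 18]
    Split: [45, 37] -> [45] and [37]
    Merge: [45] + [37] -> [37, 45]
  Merge: [13, 18] + [37, 45] -> [13, 18, 37, 45]
  Split: [5, 15, 38, 50] -> [5, 15] and [38, 50]
    Split: [5, 15] -> [5] and [15]
    Merge: [5] + [15] -> [5, 15]
    Split: [38, 50] -> [38] and [50]
    Merge: [38] + [50] -> [38, 50]
  Merge: [5, 15] + [38, 50] -> [5, 15, 38, 50]
Merge: [13, 18, 37, 45] + [5, 15, 38, 50] -> [5, 13, 15, 18, 37, 38, 45, 50]

Final sorted array: [5, 13, 15, 18, 37, 38, 45, 50]

The merge sort proceeds by recursively splitting the array and merging sorted halves.
After all merges, the sorted array is [5, 13, 15, 18, 37, 38, 45, 50].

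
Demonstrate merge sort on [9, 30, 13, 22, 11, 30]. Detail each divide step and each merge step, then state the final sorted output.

Merge sort trace:

Split: [9, 30, 13, 22, 11, 30] -> [9, 30, 13] and [22, 11, 30]
  Split: [9, 30, 13] -> [9] and [30, 13]
    Split: [30, 13] -> [30] and [13]
    Merge: [30] + [13] -> [13, 30]
  Merge: [9] + [13, 30] -> [9, 13, 30]
  Split: [22, 11, 30] -> [22] and [11, 30]
    Split: [11, 30] -> [11] and [30]
    Merge: [11] + [30] -> [11, 30]
  Merge: [22] + [11, 30] -> [11, 22, 30]
Merge: [9, 13, 30] + [11, 22, 30] -> [9, 11, 13, 22, 30, 30]

Final sorted array: [9, 11, 13, 22, 30, 30]

The merge sort proceeds by recursively splitting the array and merging sorted halves.
After all merges, the sorted array is [9, 11, 13, 22, 30, 30].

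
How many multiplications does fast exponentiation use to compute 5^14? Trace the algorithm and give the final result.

Computing 5^14 by squaring (build up from 5^1; each line after the first costs one multiplication):

5^1 = 5
5^2 = (5^1)^2 = 5^2 = 25
5^3 = 5 * 5^2 = 5 * 25 = 125
5^6 = (5^3)^2 = 125^2 = 15625
5^7 = 5 * 5^6 = 5 * 15625 = 78125
5^14 = (5^7)^2 = 78125^2 = 6103515625

Result: 6103515625
Multiplications needed: 5 (5 lines after 5^1)

5^14 = 6103515625. Using exponentiation by squaring, this requires 5 multiplications. The key idea: if the exponent is even, square the half-power; if odd, multiply by the base once.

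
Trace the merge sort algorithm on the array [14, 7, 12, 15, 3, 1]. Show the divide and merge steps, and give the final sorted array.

Merge sort trace:

Split: [14, 7, 12, 15, 3, 1] -> [14, 7, 12] and [15, 3, 1]
  Split: [14, 7, 12] -> [14] and [7, 12]
    Split: [7, 12] -> [7] and [12]
    Merge: [7] + [12] -> [7, 12]
  Merge: [14] + [7, 12] -> [7, 12, 14]
  Split: [15, 3, 1] -> [15] and [3, 1]
    Split: [3, 1] -> [3] and [1]
    Merge: [3] + [1] -> [1, 3]
  Merge: [15] + [1, 3] -> [1, 3, 15]
Merge: [7, 12, 14] + [1, 3, 15] -> [1, 3, 7, 12, 14, 15]

Final sorted array: [1, 3, 7, 12, 14, 15]

The merge sort proceeds by recursively splitting the array and merging sorted halves.
After all merges, the sorted array is [1, 3, 7, 12, 14, 15].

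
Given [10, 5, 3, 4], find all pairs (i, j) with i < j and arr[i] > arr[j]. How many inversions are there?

Finding inversions in [10, 5, 3, 4]:

(0, 1): arr[0]=10 > arr[1]=5
(0, 2): arr[0]=10 > arr[2]=3
(0, 3): arr[0]=10 > arr[3]=4
(1, 2): arr[1]=5 > arr[2]=3
(1, 3): arr[1]=5 > arr[3]=4

Total inversions: 5

The array has 5 inversion(s): (0,1), (0,2), (0,3), (1,2), (1,3). Each pair (i,j) satisfies i < j and arr[i] > arr[j].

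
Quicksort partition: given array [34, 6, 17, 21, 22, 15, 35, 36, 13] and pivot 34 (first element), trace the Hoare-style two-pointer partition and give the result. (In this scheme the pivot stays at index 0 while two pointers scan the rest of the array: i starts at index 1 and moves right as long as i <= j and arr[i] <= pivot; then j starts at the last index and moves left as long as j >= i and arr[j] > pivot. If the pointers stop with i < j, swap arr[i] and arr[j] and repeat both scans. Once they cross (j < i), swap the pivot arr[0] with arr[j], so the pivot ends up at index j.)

Hoare-style two-pointer partition with pivot = 34:

Initial array: [34, 6, 17, 21, 22, 15, 35, 36, 13]

Pointers start at i = 1, j = 8.
i stops at index 6 (arr[6]=35 > 34), j stops at index 8 (arr[8]=13 <= 34): swap arr[6] and arr[8], array becomes [34, 6, 17, 21, 22, 15, 13, 36, 35]
i ends at 7, j ends at 6: the pointers have crossed (j < i), so scanning stops.

Swap pivot arr[0] with arr[6] to place pivot at position 6: [13, 6, 17, 21, 22, 15, 34, 36, 35]
Pivot position: 6

After partitioning with pivot 34, the array becomes [13, 6, 17, 21, 22, 15, 34, 36, 35]. The pivot is placed at index 6. All elements to the left of the pivot are <= 34, and all elements to the right are > 34.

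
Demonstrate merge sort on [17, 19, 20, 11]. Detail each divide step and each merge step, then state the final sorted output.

Merge sort trace:

Split: [17, 19, 20, 11] -> [17, 19] and [20, 11]
  Split: [17, 19] -> [17] and [19]
  Merge: [17] + [19] -> [17, 19]
  Split: [20, 11] -> [20] and [11]
  Merge: [20] + [11] -> [11, 20]
Merge: [17, 19] + [11, 20] -> [11, 17, 19, 20]

Final sorted array: [11, 17, 19, 20]

The merge sort proceeds by recursively splitting the array and merging sorted halves.
After all merges, the sorted array is [11, 17, 19, 20].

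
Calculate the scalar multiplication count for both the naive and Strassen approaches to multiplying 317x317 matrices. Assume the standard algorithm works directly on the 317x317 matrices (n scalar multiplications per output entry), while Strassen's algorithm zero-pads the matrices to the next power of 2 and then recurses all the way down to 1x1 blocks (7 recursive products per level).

Matrix multiplication for 317x317 matrices:

Strassen's algorithm requires power-of-2 dimensions. Pad 317x317 to 512x512 (next power of 2).

Standard algorithm: 317^3 = 31855013 multiplications
Strassen's algorithm: 7^(log2(512)) = 7^9 = 40353607 multiplications
Difference: 31855013 - 40353607 = -8498594 (Strassen uses MORE here due to padding overhead — for small or just-over-power-of-2 n, padding can outweigh the per-level savings)

Standard: 31855013 multiplications (317^3). Strassen: 40353607 multiplications (7^9, after padding to 512x512). Strassen reduces 8 recursive multiplications to 7 at each level.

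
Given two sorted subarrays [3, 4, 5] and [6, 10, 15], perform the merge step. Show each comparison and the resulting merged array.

Merging process:

Compare 3 vs 6: take 3 from left. Merged: [3]
Compare 4 vs 6: take 4 from left. Merged: [3, 4]
Compare 5 vs 6: take 5 from left. Merged: [3, 4, 5]
Append remaining from right: [6, 10, 15]. Merged: [3, 4, 5, 6, 10, 15]

Final merged array: [3, 4, 5, 6, 10, 15]
Total comparisons: 3

The merged array is [3, 4, 5, 6, 10, 15], requiring 3 comparisons. The merge step runs in O(n) time where n is the total number of elements.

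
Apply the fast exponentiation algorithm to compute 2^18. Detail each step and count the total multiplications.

Computing 2^18 by squaring (build up from 2^1; each line after the first costs one multiplication):

2^1 = 2
2^2 = (2^1)^2 = 2^2 = 4
2^4 = (2^2)^2 = 4^2 = 16
2^8 = (2^4)^2 = 16^2 = 256
2^9 = 2 * 2^8 = 2 * 256 = 512
2^18 = (2^9)^2 = 512^2 = 262144

Result: 262144
Multiplications needed: 5 (5 lines after 2^1)

2^18 = 262144. Using exponentiation by squaring, this requires 5 multiplications. The key idea: if the exponent is even, square the half-power; if odd, multiply by the base once.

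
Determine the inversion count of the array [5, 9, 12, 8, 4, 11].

Finding inversions in [5, 9, 12, 8, 4, 11]:

(0, 4): arr[0]=5 > arr[4]=4
(1, 3): arr[1]=9 > arr[3]=8
(1, 4): arr[1]=9 > arr[4]=4
(2, 3): arr[2]=12 > arr[3]=8
(2, 4): arr[2]=12 > arr[4]=4
(2, 5): arr[2]=12 > arr[5]=11
(3, 4): arr[3]=8 > arr[4]=4

Total inversions: 7

The array has 7 inversion(s): (0,4), (1,3), (1,4), (2,3), (2,4), (2,5), (3,4). Each pair (i,j) satisfies i < j and arr[i] > arr[j].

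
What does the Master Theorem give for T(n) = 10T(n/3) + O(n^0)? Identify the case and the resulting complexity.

Master Theorem for T(n) = 10T(n/3) + O(n^0):

a = 10, b = 3, c = 0
log_b(a) = log_3(10) = 2.0959

Case 1: c = 0 < log_3(10) = 2.0959
T(n) = O(n^(log_3 10))

For T(n) = 10T(n/3) + O(n^0): log_3(10) = 2.0959. This is Case 1 of the Master Theorem (c < log_b(a), work dominated by leaves), giving O(n^(log_3 10)).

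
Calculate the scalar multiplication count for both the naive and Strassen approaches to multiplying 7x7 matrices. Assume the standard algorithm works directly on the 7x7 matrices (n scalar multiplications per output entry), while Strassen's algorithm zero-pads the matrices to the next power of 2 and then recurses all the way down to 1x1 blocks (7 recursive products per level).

Matrix multiplication for 7x7 matrices:

Strassen's algorithm requires power-of-2 dimensions. Pad 7x7 to 8x8 (next power of 2).

Standard algorithm: 7^3 = 343 multiplications
Strassen's algorithm: 7^(log2(8)) = 7^3 = 343 multiplications
Savings: 343 - 343 = 0 multiplications

Standard: 343 multiplications (7^3). Strassen: 343 multiplications (7^3, after padding to 8x8). Strassen reduces 8 recursive multiplications to 7 at each level.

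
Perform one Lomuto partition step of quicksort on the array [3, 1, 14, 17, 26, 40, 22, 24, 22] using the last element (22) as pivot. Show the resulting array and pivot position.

Lomuto partition with pivot = 22:

Initial array: [3, 1, 14, 17, 26, 40, 22, 24, 22]

arr[0]=3 <= 22: swap with position 0, array becomes [3, 1, 14, 17, 26, 40, 22, 24, 22]
arr[1]=1 <= 22: swap with position 1, array becomes [3, 1, 14, 17, 26, 40, 22, 24, 22]
arr[2]=14 <= 22: swap with position 2, array becomes [3, 1, 14, 17, 26, 40, 22, 24, 22]
arr[3]=17 <= 22: swap with position 3, array becomes [3, 1, 14, 17, 26, 40, 22, 24, 22]
arr[4]=26 > 22: no swap
arr[5]=40 > 22: no swap
arr[6]=22 <= 22: swap with position 4, array becomes [3, 1, 14, 17, 22, 40, 26, 24, 22]
arr[7]=24 > 22: no swap

Place pivot at position 5: [3, 1, 14, 17, 22, 22, 26, 24, 40]
Pivot position: 5

After partitioning with pivot 22, the array becomes [3, 1, 14, 17, 22, 22, 26, 24, 40]. The pivot is placed at index 5. All elements to the left of the pivot are <= 22, and all elements to the right are > 22.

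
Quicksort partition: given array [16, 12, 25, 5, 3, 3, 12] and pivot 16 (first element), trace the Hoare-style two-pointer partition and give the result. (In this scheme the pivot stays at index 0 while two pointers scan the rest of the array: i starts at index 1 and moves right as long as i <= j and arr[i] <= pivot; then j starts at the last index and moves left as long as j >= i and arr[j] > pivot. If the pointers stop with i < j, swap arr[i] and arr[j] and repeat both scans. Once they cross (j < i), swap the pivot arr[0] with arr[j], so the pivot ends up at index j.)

Hoare-style two-pointer partition with pivot = 16:

Initial array: [16, 12, 25, 5, 3, 3, 12]

Pointers start at i = 1, j = 6.
i stops at index 2 (arr[2]=25 > 16), j stops at index 6 (arr[6]=12 <= 16): swap arr[2] and arr[6], array becomes [16, 12, 12, 5, 3, 3, 25]
i ends at 6, j ends at 5: the pointers have crossed (j < i), so scanning stops.

Swap pivot arr[0] with arr[5] to place pivot at position 5: [3, 12, 12, 5, 3, 16, 25]
Pivot position: 5

After partitioning with pivot 16, the array becomes [3, 12, 12, 5, 3, 16, 25]. The pivot is placed at index 5. All elements to the left of the pivot are <= 16, and all elements to the right are > 16.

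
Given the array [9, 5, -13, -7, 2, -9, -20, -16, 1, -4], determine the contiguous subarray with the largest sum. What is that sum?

Using Kadane's algorithm on [9, 5, -13, -7, 2, -9, -20, -16, 1, -4]:

Scanning through the array:
Position 1 (value 5): max_ending_here = 14, max_so_far = 14
Position 2 (value -13): max_ending_here = 1, max_so_far = 14
Position 3 (value -7): max_ending_here = -6, max_so_far = 14
Position 4 (value 2): max_ending_here = 2, max_so_far = 14
Position 5 (value -9): max_ending_here = -7, max_so_far = 14
Position 6 (value -20): max_ending_here = -20, max_so_far = 14
Position 7 (value -16): max_ending_here = -16, max_so_far = 14
Position 8 (value 1): max_ending_here = 1, max_so_far = 14
Position 9 (value -4): max_ending_here = -3, max_so_far = 14

Maximum subarray: [9, 5]
Maximum sum: 14

The maximum subarray is [9, 5] with sum 14. This subarray runs from index 0 to index 1.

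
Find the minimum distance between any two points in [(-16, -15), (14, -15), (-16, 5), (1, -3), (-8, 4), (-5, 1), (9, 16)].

Computing all pairwise distances among 7 points:

d((-16, -15), (14, -15)) = 30.0
d((-16, -15), (-16, 5)) = 20.0
d((-16, -15), (1, -3)) = 20.8087
d((-16, -15), (-8, 4)) = 20.6155
d((-16, -15), (-5, 1)) = 19.4165
d((-16, -15), (9, 16)) = 39.8246
d((14, -15), (-16, 5)) = 36.0555
d((14, -15), (1, -3)) = 17.6918
d((14, -15), (-8, 4)) = 29.0689
d((14, -15), (-5, 1)) = 24.8395
d((14, -15), (9, 16)) = 31.4006
d((-16, 5), (1, -3)) = 18.7883
d((-16, 5), (-8, 4)) = 8.0623
d((-16, 5), (-5, 1)) = 11.7047
d((-16, 5), (9, 16)) = 27.313
d((1, -3), (-8, 4)) = 11.4018
d((1, -3), (-5, 1)) = 7.2111
d((1, -3), (9, 16)) = 20.6155
d((-8, 4), (-5, 1)) = 4.2426 <-- minimum
d((-8, 4), (9, 16)) = 20.8087
d((-5, 1), (9, 16)) = 20.5183

Closest pair: (-8, 4) and (-5, 1) with distance 4.2426

The closest pair is (-8, 4) and (-5, 1) with Euclidean distance 4.2426. For 7 points, brute-force pairwise comparison is shown above. For large n, the divide-and-conquer algorithm (sort by x, recurse on halves, check the dividing strip) achieves O(n log n).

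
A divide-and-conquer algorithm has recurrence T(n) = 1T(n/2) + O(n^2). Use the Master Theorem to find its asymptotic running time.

Master Theorem for T(n) = 1T(n/2) + O(n^2):

a = 1, b = 2, c = 2
log_b(a) = log_2(1) = 0.0000

Case 3: c = 2 > log_2(1) = 0.0000
T(n) = O(n^2) = O(n^2)

For T(n) = 1T(n/2) + O(n^2): log_2(1) = 0.0000. This is Case 3 of the Master Theorem (c > log_b(a), work dominated by root), giving O(n^2).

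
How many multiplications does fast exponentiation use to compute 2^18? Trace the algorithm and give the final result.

Computing 2^18 by squaring (build up from 2^1; each line after the first costs one multiplication):

2^1 = 2
2^2 = (2^1)^2 = 2^2 = 4
2^4 = (2^2)^2 = 4^2 = 16
2^8 = (2^4)^2 = 16^2 = 256
2^9 = 2 * 2^8 = 2 * 256 = 512
2^18 = (2^9)^2 = 512^2 = 262144

Result: 262144
Multiplications needed: 5 (5 lines after 2^1)

2^18 = 262144. Using exponentiation by squaring, this requires 5 multiplications. The key idea: if the exponent is even, square the half-power; if odd, multiply by the base once.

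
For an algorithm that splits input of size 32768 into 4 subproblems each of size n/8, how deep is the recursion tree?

For divide and conquer with division factor 8:

Problem sizes at each level:
Level 0: 32768
Level 1: 4096
Level 2: 512
Level 3: 64
Level 4: 8
Level 5: 1

The root is level 0 and the size-1 base case is level 5 (the tree spans levels 0 through 5, i.e. 6 levels counting the root), so the depth is the number of divisions: log_8(32768) = 5

The recursion tree depth is log_8(32768) = 5. At each level, the problem size is divided by 8, so it takes 5 divisions to reduce to a base case of size 1. The algorithm makes 4 recursive calls at each level.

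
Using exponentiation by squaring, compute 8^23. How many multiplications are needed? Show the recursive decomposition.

Computing 8^23 by squaring (build up from 8^1; each line after the first costs one multiplication):

8^1 = 8
8^2 = (8^1)^2 = 8^2 = 64
8^4 = (8^2)^2 = 64^2 = 4096
8^5 = 8 * 8^4 = 8 * 4096 = 32768
8^10 = (8^5)^2 = 32768^2 = 1073741824
8^11 = 8 * 8^10 = 8 * 1073741824 = 8589934592
8^22 = (8^11)^2 = 8589934592^2 = 73786976294838206464
8^23 = 8 * 8^22 = 8 * 73786976294838206464 = 590295810358705651712

Result: 590295810358705651712
Multiplications needed: 7 (7 lines after 8^1)

8^23 = 590295810358705651712. Using exponentiation by squaring, this requires 7 multiplications. The key idea: if the exponent is even, square the half-power; if odd, multiply by the base once.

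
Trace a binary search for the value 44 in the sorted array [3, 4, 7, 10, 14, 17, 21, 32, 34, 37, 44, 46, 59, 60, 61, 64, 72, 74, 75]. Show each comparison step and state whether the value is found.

Binary search for 44 in [3, 4, 7, 10, 14, 17, 21, 32, 34, 37, 44, 46, 59, 60, 61, 64, 72, 74, 75]:

lo=0, hi=18, mid=9, arr[mid]=37 -> 37 < 44, search right half
lo=10, hi=18, mid=14, arr[mid]=61 -> 61 > 44, search left half
lo=10, hi=13, mid=11, arr[mid]=46 -> 46 > 44, search left half
lo=10, hi=10, mid=10, arr[mid]=44 -> Found target at index 10!

Binary search finds 44 at index 10 after 4 comparisons. The search repeatedly halves the search space by comparing with the middle element.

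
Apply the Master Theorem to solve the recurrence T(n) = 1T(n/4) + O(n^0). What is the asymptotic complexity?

Master Theorem for T(n) = 1T(n/4) + O(n^0):

a = 1, b = 4, c = 0
log_b(a) = log_4(1) = 0.0000

Case 2: c = 0 = log_4(1) = 0.0000
T(n) = O(n^0 log n) = O(log n)

For T(n) = 1T(n/4) + O(n^0): log_4(1) = 0.0000. This is Case 2 of the Master Theorem (c = log_b(a), equal work at all levels), giving O(log n).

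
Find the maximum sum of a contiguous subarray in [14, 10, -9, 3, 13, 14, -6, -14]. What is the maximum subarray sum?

Using Kadane's algorithm on [14, 10, -9, 3, 13, 14, -6, -14]:

Scanning through the array:
Position 1 (value 10): max_ending_here = 24, max_so_far = 24
Position 2 (value -9): max_ending_here = 15, max_so_far = 24
Position 3 (value 3): max_ending_here = 18, max_so_far = 24
Position 4 (value 13): max_ending_here = 31, max_so_far = 31
Position 5 (value 14): max_ending_here = 45, max_so_far = 45
Position 6 (value -6): max_ending_here = 39, max_so_far = 45
Position 7 (value -14): max_ending_here = 25, max_so_far = 45

Maximum subarray: [14, 10, -9, 3, 13, 14]
Maximum sum: 45

The maximum subarray is [14, 10, -9, 3, 13, 14] with sum 45. This subarray runs from index 0 to index 5.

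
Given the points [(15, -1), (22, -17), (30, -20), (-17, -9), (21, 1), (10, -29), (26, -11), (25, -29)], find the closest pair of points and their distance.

Computing all pairwise distances among 8 points:

d((15, -1), (22, -17)) = 17.4642
d((15, -1), (30, -20)) = 24.2074
d((15, -1), (-17, -9)) = 32.9848
d((15, -1), (21, 1)) = 6.3246 <-- minimum
d((15, -1), (10, -29)) = 28.4429
d((15, -1), (26, -11)) = 14.8661
d((15, -1), (25, -29)) = 29.7321
d((22, -17), (30, -20)) = 8.544
d((22, -17), (-17, -9)) = 39.8121
d((22, -17), (21, 1)) = 18.0278
d((22, -17), (10, -29)) = 16.9706
d((22, -17), (26, -11)) = 7.2111
d((22, -17), (25, -29)) = 12.3693
d((30, -20), (-17, -9)) = 48.2701
d((30, -20), (21, 1)) = 22.8473
d((30, -20), (10, -29)) = 21.9317
d((30, -20), (26, -11)) = 9.8489
d((30, -20), (25, -29)) = 10.2956
d((-17, -9), (21, 1)) = 39.2938
d((-17, -9), (10, -29)) = 33.6006
d((-17, -9), (26, -11)) = 43.0465
d((-17, -9), (25, -29)) = 46.5188
d((21, 1), (10, -29)) = 31.9531
d((21, 1), (26, -11)) = 13.0
d((21, 1), (25, -29)) = 30.2655
d((10, -29), (26, -11)) = 24.0832
d((10, -29), (25, -29)) = 15.0
d((26, -11), (25, -29)) = 18.0278

Closest pair: (15, -1) and (21, 1) with distance 6.3246

The closest pair is (15, -1) and (21, 1) with Euclidean distance 6.3246. For 8 points, brute-force pairwise comparison is shown above. For large n, the divide-and-conquer algorithm (sort by x, recurse on halves, check the dividing strip) achieves O(n log n).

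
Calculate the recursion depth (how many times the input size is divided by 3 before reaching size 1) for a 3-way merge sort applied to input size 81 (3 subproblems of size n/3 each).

For divide and conquer with division factor 3:

Problem sizes at each level:
Level 0: 81
Level 1: 27
Level 2: 9
Level 3: 3
Level 4: 1

The root is level 0 and the size-1 base case is level 4 (the tree spans levels 0 through 4, i.e. 5 levels counting the root), so the depth is the number of divisions: log_3(81) = 4

The recursion tree depth is log_3(81) = 4. At each level, the problem size is divided by 3, so it takes 4 divisions to reduce to a base case of size 1. The algorithm makes 3 recursive calls at each level.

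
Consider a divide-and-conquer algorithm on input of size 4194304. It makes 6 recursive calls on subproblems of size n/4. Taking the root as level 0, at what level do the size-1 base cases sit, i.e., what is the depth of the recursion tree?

For divide and conquer with division factor 4:

Problem sizes at each level:
Level 0: 4194304
Level 1: 1048576
Level 2: 262144
Level 3: 65536
Level 4: 16384
Level 5: 4096
Level 6: 1024
Level 7: 256
Level 8: 64
Level 9: 16
Level 10: 4
Level 11: 1

The root is level 0 and the size-1 base case is level 11 (the tree spans levels 0 through 11, i.e. 12 levels counting the root), so the depth is the number of divisions: log_4(4194304) = 11

The recursion tree depth is log_4(4194304) = 11. At each level, the problem size is divided by 4, so it takes 11 divisions to reduce to a base case of size 1. The algorithm makes 6 recursive calls at each level.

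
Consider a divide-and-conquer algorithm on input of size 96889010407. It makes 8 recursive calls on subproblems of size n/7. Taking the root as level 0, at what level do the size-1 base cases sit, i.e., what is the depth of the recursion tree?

For divide and conquer with division factor 7:

Problem sizes at each level:
Level 0: 96889010407
Level 1: 13841287201
Level 2: 1977326743
Level 3: 282475249
Level 4: 40353607
Level 5: 5764801
Level 6: 823543
Level 7: 117649
Level 8: 16807
Level 9: 2401
Level 10: 343
Level 11: 49
Level 12: 7
Level 13: 1

The root is level 0 and the size-1 base case is level 13 (the tree spans levels 0 through 13, i.e. 14 levels counting the root), so the depth is the number of divisions: log_7(96889010407) = 13

The recursion tree depth is log_7(96889010407) = 13. At each level, the problem size is divided by 7, so it takes 13 divisions to reduce to a base case of size 1. The algorithm makes 8 recursive calls at each level.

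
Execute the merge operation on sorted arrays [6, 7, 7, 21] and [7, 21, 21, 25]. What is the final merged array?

Merging process:

Compare 6 vs 7: take 6 from left. Merged: [6]
Compare 7 vs 7: take 7 from left. Merged: [6, 7]
Compare 7 vs 7: take 7 from left. Merged: [6, 7, 7]
Compare 21 vs 7: take 7 from right. Merged: [6, 7, 7, 7]
Compare 21 vs 21: take 21 from left. Merged: [6, 7, 7, 7, 21]
Append remaining from right: [21, 21, 25]. Merged: [6, 7, 7, 7, 21, 21, 21, 25]

Final merged array: [6, 7, 7, 7, 21, 21, 21, 25]
Total comparisons: 5

The merged array is [6, 7, 7, 7, 21, 21, 21, 25], requiring 5 comparisons. The merge step runs in O(n) time where n is the total number of elements.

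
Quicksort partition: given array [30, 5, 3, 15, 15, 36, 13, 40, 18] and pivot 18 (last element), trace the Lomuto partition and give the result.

Lomuto partition with pivot = 18:

Initial array: [30, 5, 3, 15, 15, 36, 13, 40, 18]

arr[0]=30 > 18: no swap
arr[1]=5 <= 18: swap with position 0, array becomes [5, 30, 3, 15, 15, 36, 13, 40, 18]
arr[2]=3 <= 18: swap with position 1, array becomes [5, 3, 30, 15, 15, 36, 13, 40, 18]
arr[3]=15 <= 18: swap with position 2, array becomes [5, 3, 15, 30, 15, 36, 13, 40, 18]
arr[4]=15 <= 18: swap with position 3, array becomes [5, 3, 15, 15, 30, 36, 13, 40, 18]
arr[5]=36 > 18: no swap
arr[6]=13 <= 18: swap with position 4, array becomes [5, 3, 15, 15, 13, 36, 30, 40, 18]
arr[7]=40 > 18: no swap

Place pivot at position 5: [5, 3, 15, 15, 13, 18, 30, 40, 36]
Pivot position: 5

After partitioning with pivot 18, the array becomes [5, 3, 15, 15, 13, 18, 30, 40, 36]. The pivot is placed at index 5. All elements to the left of the pivot are <= 18, and all elements to the right are > 18.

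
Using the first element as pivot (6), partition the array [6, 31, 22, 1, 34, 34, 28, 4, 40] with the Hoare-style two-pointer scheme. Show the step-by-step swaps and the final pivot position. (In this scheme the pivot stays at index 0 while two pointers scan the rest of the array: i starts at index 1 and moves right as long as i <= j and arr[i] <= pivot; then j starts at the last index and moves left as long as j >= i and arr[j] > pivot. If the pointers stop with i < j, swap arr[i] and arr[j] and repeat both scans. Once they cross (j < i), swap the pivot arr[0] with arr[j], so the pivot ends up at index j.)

Hoare-style two-pointer partition with pivot = 6:

Initial array: [6, 31, 22, 1, 34, 34, 28, 4, 40]

Pointers start at i = 1, j = 8.
i stops at index 1 (arr[1]=31 > 6), j stops at index 7 (arr[7]=4 <= 6): swap arr[1] and arr[7], array becomes [6, 4, 22, 1, 34, 34, 28, 31, 40]
i stops at index 2 (arr[2]=22 > 6), j stops at index 3 (arr[3]=1 <= 6): swap arr[2] and arr[3], array becomes [6, 4, 1, 22, 34, 34, 28, 31, 40]
i ends at 3, j ends at 2: the pointers have crossed (j < i), so scanning stops.

Swap pivot arr[0] with arr[2] to place pivot at position 2: [1, 4, 6, 22, 34, 34, 28, 31, 40]
Pivot position: 2

After partitioning with pivot 6, the array becomes [1, 4, 6, 22, 34, 34, 28, 31, 40]. The pivot is placed at index 2. All elements to the left of the pivot are <= 6, and all elements to the right are > 6.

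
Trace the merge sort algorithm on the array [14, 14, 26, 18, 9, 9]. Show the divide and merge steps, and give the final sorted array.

Merge sort trace:

Split: [14, 14, 26, 18, 9, 9] -> [14, 14, 26] and [18, 9, 9]
  Split: [14, 14, 26] -> [14] and [14, 26]
    Split: [14, 26] -> [14] and [26]
    Merge: [14] + [26] -> [14, 26]
  Merge: [14] + [14, 26] -> [14, 14, 26]
  Split: [18, 9, 9] -> [18] and [9, 9]
    Split: [9, 9] -> [9] and [9]
    Merge: [9] + [9] -> [9, 9]
  Merge: [18] + [9, 9] -> [9, 9, 18]
Merge: [14, 14, 26] + [9, 9, 18] -> [9, 9, 14, 14, 18, 26]

Final sorted array: [9, 9, 14, 14, 18, 26]

The merge sort proceeds by recursively splitting the array and merging sorted halves.
After all merges, the sorted array is [9, 9, 14, 14, 18, 26].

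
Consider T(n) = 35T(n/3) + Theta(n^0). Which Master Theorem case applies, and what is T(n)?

Master Theorem for T(n) = 35T(n/3) + O(n^0):

a = 35, b = 3, c = 0
log_b(a) = log_3(35) = 3.2362

Case 1: c = 0 < log_3(35) = 3.2362
T(n) = O(n^(log_3 35))

For T(n) = 35T(n/3) + O(n^0): log_3(35) = 3.2362. This is Case 1 of the Master Theorem (c < log_b(a), work dominated by leaves), giving O(n^(log_3 35)).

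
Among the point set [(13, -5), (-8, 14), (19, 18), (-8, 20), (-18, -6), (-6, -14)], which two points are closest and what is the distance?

Computing all pairwise distances among 6 points:

d((13, -5), (-8, 14)) = 28.3196
d((13, -5), (19, 18)) = 23.7697
d((13, -5), (-8, 20)) = 32.6497
d((13, -5), (-18, -6)) = 31.0161
d((13, -5), (-6, -14)) = 21.0238
d((-8, 14), (19, 18)) = 27.2947
d((-8, 14), (-8, 20)) = 6.0 <-- minimum
d((-8, 14), (-18, -6)) = 22.3607
d((-8, 14), (-6, -14)) = 28.0713
d((19, 18), (-8, 20)) = 27.074
d((19, 18), (-18, -6)) = 44.1022
d((19, 18), (-6, -14)) = 40.6079
d((-8, 20), (-18, -6)) = 27.8568
d((-8, 20), (-6, -14)) = 34.0588
d((-18, -6), (-6, -14)) = 14.4222

Closest pair: (-8, 14) and (-8, 20) with distance 6.0

The closest pair is (-8, 14) and (-8, 20) with Euclidean distance 6.0. For 6 points, brute-force pairwise comparison is shown above. For large n, the divide-and-conquer algorithm (sort by x, recurse on halves, check the dividing strip) achieves O(n log n).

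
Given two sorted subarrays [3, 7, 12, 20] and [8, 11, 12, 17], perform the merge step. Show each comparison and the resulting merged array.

Merging process:

Compare 3 vs 8: take 3 from left. Merged: [3]
Compare 7 vs 8: take 7 from left. Merged: [3, 7]
Compare 12 vs 8: take 8 from right. Merged: [3, 7, 8]
Compare 12 vs 11: take 11 from right. Merged: [3, 7, 8, 11]
Compare 12 vs 12: take 12 from left. Merged: [3, 7, 8, 11, 12]
Compare 20 vs 12: take 12 from right. Merged: [3, 7, 8, 11, 12, 12]
Compare 20 vs 17: take 17 from right. Merged: [3, 7, 8, 11, 12, 12, 17]
Append remaining from left: [20]. Merged: [3, 7, 8, 11, 12, 12, 17, 20]

Final merged array: [3, 7, 8, 11, 12, 12, 17, 20]
Total comparisons: 7

The merged array is [3, 7, 8, 11, 12, 12, 17, 20], requiring 7 comparisons. The merge step runs in O(n) time where n is the total number of elements.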